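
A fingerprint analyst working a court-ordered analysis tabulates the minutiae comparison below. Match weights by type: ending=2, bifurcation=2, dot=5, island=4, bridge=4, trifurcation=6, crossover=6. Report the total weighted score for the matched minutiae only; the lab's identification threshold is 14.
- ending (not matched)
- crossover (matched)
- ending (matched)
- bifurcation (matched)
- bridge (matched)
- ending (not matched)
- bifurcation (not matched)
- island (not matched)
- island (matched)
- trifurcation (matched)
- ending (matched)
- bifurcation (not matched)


Weighted minutiae match score:
  ending: not matched, +0
  crossover: matched, +6 (running total 6)
  ending: matched, +2 (running total 8)
  bifurcation: matched, +2 (running total 10)
  bridge: matched, +4 (running total 14)
  ending: not matched, +0
  bifurcation: not matched, +0
  island: not matched, +0
  island: matched, +4 (running total 18)
  trifurcation: matched, +6 (running total 24)
  ending: matched, +2 (running total 26)
  bifurcation: not matched, +0
Total score = 26
Threshold = 14; verdict = identification

26


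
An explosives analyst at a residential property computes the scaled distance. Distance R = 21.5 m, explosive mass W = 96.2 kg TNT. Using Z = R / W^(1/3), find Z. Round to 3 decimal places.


Scaled distance calculation:
W^(1/3) = 96.2^(1/3) = 4.582035
Z = R / W^(1/3) = 21.5 / 4.582035
Z = 4.692 m/kg^(1/3)

4.692


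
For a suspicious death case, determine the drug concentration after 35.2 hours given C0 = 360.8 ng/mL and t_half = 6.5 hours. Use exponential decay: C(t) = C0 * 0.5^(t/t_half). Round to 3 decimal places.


Drug concentration decay:
Number of half-lives = t / t_half = 35.2 / 6.5 = 5.415385
Decay factor = 0.5^5.415385 = 0.02343186
C(t) = 360.8 * 0.02343186 = 8.454 ng/mL

8.454


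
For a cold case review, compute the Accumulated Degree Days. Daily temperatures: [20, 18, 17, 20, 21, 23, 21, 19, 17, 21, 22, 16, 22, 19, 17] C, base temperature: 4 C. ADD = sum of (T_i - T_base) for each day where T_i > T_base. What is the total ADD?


Computing ADD day by day:
Day 1: max(0, 20 - 4) = 16
Day 2: max(0, 18 - 4) = 14
Day 3: max(0, 17 - 4) = 13
Day 4: max(0, 20 - 4) = 16
Day 5: max(0, 21 - 4) = 17
Day 6: max(0, 23 - 4) = 19
Day 7: max(0, 21 - 4) = 17
Day 8: max(0, 19 - 4) = 15
Day 9: max(0, 17 - 4) = 13
Day 10: max(0, 21 - 4) = 17
Day 11: max(0, 22 - 4) = 18
Day 12: max(0, 16 - 4) = 12
Day 13: max(0, 22 - 4) = 18
Day 14: max(0, 19 - 4) = 15
Day 15: max(0, 17 - 4) = 13
Total ADD = 233

233


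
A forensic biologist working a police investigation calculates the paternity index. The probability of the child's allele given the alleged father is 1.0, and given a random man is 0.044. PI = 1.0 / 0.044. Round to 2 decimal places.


Paternity Index calculation:
PI = P(allele|father) / P(allele|random)
PI = 1.0 / 0.044
PI = 22.73

22.73


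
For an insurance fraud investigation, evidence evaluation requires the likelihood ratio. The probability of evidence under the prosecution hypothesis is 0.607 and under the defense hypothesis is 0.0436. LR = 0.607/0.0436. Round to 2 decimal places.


Likelihood ratio calculation:
LR = P(E|Hp) / P(E|Hd)
LR = 0.607 / 0.0436
LR = 13.92

13.92


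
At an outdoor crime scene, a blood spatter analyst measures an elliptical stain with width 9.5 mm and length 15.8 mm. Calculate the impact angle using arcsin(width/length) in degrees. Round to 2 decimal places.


Blood spatter impact angle calculation:
width / length = 9.5 / 15.8 = 0.601266
angle = arcsin(0.601266)
angle = 36.96 degrees

36.96


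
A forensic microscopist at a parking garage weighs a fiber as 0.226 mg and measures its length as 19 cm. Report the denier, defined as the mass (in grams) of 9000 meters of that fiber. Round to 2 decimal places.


Denier calculation:
Mass in grams = 0.226 mg / 1000 = 0.000226 g
Length in meters = 19 cm / 100 = 0.19 m
Linear density = mass / length = 0.000226 / 0.19 = 0.00118947 g/m
Denier = (g/m) * 9000 = 0.00118947 * 9000 = 10.71

10.71


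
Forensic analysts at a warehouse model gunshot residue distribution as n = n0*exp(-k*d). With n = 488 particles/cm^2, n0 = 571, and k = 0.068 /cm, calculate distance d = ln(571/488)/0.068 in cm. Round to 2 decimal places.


GSR distance calculation:
n0/n = 571 / 488 = 1.170082
ln(n0/n) = 0.157074
d = 0.157074 / 0.068 = 2.31 cm

2.31


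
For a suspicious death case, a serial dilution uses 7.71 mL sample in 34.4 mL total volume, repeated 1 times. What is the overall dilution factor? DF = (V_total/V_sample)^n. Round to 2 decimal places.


Dilution factor calculation:
Single dilution = V_total / V_sample = 34.4 / 7.71 ≈ 4.461738
Number of dilutions = 1
Total DF = (34.4 / 7.71)^1 (full precision, rounded at the end) = 4.46

4.46


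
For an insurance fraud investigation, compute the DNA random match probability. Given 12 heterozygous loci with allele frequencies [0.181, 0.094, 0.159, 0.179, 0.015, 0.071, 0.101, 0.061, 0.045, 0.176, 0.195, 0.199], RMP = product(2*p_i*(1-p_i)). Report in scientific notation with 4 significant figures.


Computing RMP for 12 loci:
Locus 1: 2 * 0.181 * 0.819 = 0.296478
Locus 2: 2 * 0.094 * 0.906 = 0.170328
Locus 3: 2 * 0.159 * 0.841 = 0.267438
Locus 4: 2 * 0.179 * 0.821 = 0.293918
Locus 5: 2 * 0.015 * 0.985 = 0.02955
Locus 6: 2 * 0.071 * 0.929 = 0.131918
Locus 7: 2 * 0.101 * 0.899 = 0.181598
Locus 8: 2 * 0.061 * 0.939 = 0.114558
Locus 9: 2 * 0.045 * 0.955 = 0.08595
Locus 10: 2 * 0.176 * 0.824 = 0.290048
Locus 11: 2 * 0.195 * 0.805 = 0.31395
Locus 12: 2 * 0.199 * 0.801 = 0.318798
RMP = 8.032e-10

8.032e-10


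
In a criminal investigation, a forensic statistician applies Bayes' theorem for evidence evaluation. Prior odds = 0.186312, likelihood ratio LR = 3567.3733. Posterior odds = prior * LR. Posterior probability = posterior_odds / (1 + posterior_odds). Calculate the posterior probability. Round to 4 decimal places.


Bayesian evidence evaluation:
Posterior odds = prior_odds * LR = 0.186312 * 3567.3733 = 664.6445
Posterior probability = posterior_odds / (1 + posterior_odds)
= 664.6445 / (1 + 664.6445)
= 664.6445 / 665.6445
= 0.9985

0.9985


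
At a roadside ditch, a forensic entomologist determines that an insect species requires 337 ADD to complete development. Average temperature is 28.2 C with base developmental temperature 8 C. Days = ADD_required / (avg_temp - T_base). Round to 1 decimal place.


Insect development time:
Effective temperature = avg_temp - T_base = 28.2 - 8 = 20.2 C
Days = ADD / effective_temp = 337 / 20.2 = 16.7 days

16.7


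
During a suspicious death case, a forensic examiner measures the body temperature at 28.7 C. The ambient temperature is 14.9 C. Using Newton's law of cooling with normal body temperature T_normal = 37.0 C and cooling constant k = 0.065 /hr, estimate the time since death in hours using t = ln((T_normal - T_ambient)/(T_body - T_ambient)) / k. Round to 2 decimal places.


Using Newton's law of cooling:
t = ln((T_normal - T_ambient) / (T_body - T_ambient)) / k
T_normal - T_ambient = 22.1
T_body - T_ambient = 13.8
Ratio = 1.601449
ln(ratio) = 0.470909
t = 0.470909 / 0.065 = 7.24 hours

7.24


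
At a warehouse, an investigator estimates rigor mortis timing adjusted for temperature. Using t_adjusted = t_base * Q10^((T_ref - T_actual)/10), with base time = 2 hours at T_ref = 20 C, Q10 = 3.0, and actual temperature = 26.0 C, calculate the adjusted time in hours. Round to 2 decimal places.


Rigor mortis time adjustment:
Exponent = (T_ref - T_actual) / 10 = (20 - 26.0) / 10 = -0.6
Q10 factor = 3.0^-0.6 = 0.51728
t_adjusted = 2 * 0.51728 = 1.03 hours

1.03


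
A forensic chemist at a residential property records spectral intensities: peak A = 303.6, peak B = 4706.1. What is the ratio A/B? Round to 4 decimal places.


Spectral peak ratio:
Peak A = 303.6 counts
Peak B = 4706.1 counts
Ratio = 303.6 / 4706.1 = 0.0645

0.0645


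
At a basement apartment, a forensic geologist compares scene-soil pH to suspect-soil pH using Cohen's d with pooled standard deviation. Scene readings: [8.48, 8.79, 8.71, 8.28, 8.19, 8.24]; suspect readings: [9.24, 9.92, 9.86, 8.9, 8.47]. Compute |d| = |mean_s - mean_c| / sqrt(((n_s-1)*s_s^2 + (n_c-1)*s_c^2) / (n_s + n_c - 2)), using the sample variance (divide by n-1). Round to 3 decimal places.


Pooled-variance Cohen's d for soil pH comparison:
Scene mean = 50.69 / 6 = 8.448333
Suspect mean = 46.39 / 5 = 9.278
Scene sample variance s_s^2 = 0.064937
Suspect sample variance s_c^2 = 0.38702
Pooled variance = ((n_s-1)*s_s^2 + (n_c-1)*s_c^2) / (n_s + n_c - 2) = 0.208085
Pooled SD = sqrt(0.208085) = 0.456163
Mean difference = -0.829667
|d| = |-0.829667| / 0.456163 = 1.819

1.819


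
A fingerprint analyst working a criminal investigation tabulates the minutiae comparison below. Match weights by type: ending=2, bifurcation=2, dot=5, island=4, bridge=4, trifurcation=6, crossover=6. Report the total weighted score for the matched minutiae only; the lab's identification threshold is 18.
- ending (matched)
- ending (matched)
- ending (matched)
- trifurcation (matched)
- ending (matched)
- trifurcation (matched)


Weighted minutiae match score:
  ending: matched, +2 (running total 2)
  ending: matched, +2 (running total 4)
  ending: matched, +2 (running total 6)
  trifurcation: matched, +6 (running total 12)
  ending: matched, +2 (running total 14)
  trifurcation: matched, +6 (running total 20)
Total score = 20
Threshold = 18; verdict = identification

20


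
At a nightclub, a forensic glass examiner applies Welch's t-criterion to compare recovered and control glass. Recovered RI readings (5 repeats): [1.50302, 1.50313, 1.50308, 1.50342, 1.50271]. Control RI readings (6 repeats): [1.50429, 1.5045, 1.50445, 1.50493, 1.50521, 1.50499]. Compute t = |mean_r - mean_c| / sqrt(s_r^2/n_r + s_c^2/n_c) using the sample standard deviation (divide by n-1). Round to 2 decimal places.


Welch's t-criterion for glass RI comparison:
Recovered mean = sum / n_r = 7.51536 / 5 = 1.503072
Control mean = sum / n_c = 9.02837 / 6 = 1.5047283
Recovered sample variance s_r^2 = 6.457e-08
Control sample variance s_c^2 = 1.32577e-07
Welch SE (unpooled) = sqrt(s_r^2/n_r + s_c^2/n_c) = sqrt(1.2914e-08 + 2.20961e-08) = sqrt(3.50101e-08) = 0.00018711
|mean_r - mean_c| = 0.00165633
t = 0.00165633 / 0.00018711 = 8.85

8.85


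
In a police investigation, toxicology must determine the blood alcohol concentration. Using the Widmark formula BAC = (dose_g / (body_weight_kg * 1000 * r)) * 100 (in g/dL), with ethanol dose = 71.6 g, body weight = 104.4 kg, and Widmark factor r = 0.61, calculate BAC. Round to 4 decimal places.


Applying the Widmark formula:
BAC = (dose_g / (body_wt * 1000 * r)) * 100
Denominator = 104.4 * 1000 * 0.61 = 63684
BAC = (71.6 / 63684) * 100
BAC = 0.1124 g/dL

0.1124


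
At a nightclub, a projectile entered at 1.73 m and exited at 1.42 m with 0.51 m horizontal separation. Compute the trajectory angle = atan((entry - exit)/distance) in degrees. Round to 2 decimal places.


Bullet trajectory angle:
Height difference = 1.73 - 1.42 = 0.31 m
angle = atan(0.31 / 0.51)
angle = atan(0.607843)
angle = 31.29 degrees

31.29


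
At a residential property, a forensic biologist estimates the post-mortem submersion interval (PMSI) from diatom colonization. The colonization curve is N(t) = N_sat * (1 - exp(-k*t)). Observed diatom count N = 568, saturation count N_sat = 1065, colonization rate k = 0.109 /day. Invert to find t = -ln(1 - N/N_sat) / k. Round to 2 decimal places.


PMSI from diatom colonization curve:
N / N_sat = 568 / 1065 = 0.533333
1 - N/N_sat = 0.466667
ln(1 - N/N_sat) = -0.762139
t = -ln(1 - N/N_sat) / k = -(-0.762139) / 0.109 = 6.99 days

6.99


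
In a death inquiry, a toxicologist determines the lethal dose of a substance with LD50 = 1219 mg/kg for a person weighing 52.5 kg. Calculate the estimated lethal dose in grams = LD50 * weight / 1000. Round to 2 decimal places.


Lethal dose calculation:
Lethal dose = LD50 * body_weight / 1000
= 1219 * 52.5 / 1000
= 63997.5 / 1000
= 64.00 g

64.00


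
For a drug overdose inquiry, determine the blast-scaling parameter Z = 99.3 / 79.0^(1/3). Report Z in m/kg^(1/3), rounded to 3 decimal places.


Scaled distance calculation:
W^(1/3) = 79.0^(1/3) = 4.29084
Z = R / W^(1/3) = 99.3 / 4.29084
Z = 23.142 m/kg^(1/3)

23.142


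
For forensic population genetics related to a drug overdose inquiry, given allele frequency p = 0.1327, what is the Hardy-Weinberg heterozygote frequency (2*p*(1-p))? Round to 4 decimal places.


Hardy-Weinberg heterozygote frequency:
q = 1 - p = 1 - 0.1327 = 0.8673
2pq = 2 * 0.1327 * 0.8673 = 0.2302

0.2302


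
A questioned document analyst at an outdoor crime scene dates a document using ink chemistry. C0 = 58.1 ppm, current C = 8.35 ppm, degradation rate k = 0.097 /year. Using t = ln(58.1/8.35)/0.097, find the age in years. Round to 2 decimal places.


Document age estimation:
C0/C = 58.1 / 8.35 = 6.958084
ln(C0/C) = 1.939904
t = 1.939904 / 0.097 = 20.00 years

20.00


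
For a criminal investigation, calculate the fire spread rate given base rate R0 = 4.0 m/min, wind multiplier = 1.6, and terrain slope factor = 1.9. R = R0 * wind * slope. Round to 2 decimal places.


Fire spread rate calculation:
R = R0 * wind_factor * slope_factor
= 4.0 * 1.6 * 1.9
= 6.4 * 1.9
= 12.16 m/min

12.16


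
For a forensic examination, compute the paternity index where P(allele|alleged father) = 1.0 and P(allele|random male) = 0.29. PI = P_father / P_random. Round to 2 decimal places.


Paternity Index calculation:
PI = P(allele|father) / P(allele|random)
PI = 1.0 / 0.29
PI = 3.45

3.45


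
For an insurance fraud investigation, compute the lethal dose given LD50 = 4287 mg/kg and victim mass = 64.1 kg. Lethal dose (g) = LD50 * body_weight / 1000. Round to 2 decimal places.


Lethal dose calculation:
Lethal dose = LD50 * body_weight / 1000
= 4287 * 64.1 / 1000
= 274796.7 / 1000
= 274.80 g

274.80


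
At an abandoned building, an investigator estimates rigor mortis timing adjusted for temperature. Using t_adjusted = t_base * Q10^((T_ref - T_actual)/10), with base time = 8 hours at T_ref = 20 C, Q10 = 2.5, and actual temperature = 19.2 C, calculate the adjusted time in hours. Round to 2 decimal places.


Rigor mortis time adjustment:
Exponent = (T_ref - T_actual) / 10 = (20 - 19.2) / 10 = 0.08
Q10 factor = 2.5^0.08 = 1.07606
t_adjusted = 8 * 1.07606 = 8.61 hours

8.61


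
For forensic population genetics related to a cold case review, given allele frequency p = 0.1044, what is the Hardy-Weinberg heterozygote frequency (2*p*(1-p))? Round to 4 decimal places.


Hardy-Weinberg heterozygote frequency:
q = 1 - p = 1 - 0.1044 = 0.8956
2pq = 2 * 0.1044 * 0.8956 = 0.1870

0.1870


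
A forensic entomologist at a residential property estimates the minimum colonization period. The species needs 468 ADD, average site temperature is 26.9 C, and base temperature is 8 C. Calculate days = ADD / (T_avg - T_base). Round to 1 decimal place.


Insect development time:
Effective temperature = avg_temp - T_base = 26.9 - 8 = 18.9 C
Days = ADD / effective_temp = 468 / 18.9 = 24.8 days

24.8


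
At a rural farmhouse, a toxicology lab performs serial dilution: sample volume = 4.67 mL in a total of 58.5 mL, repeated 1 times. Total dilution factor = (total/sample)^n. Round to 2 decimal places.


Dilution factor calculation:
Single dilution = V_total / V_sample = 58.5 / 4.67 ≈ 12.526767
Number of dilutions = 1
Total DF = (58.5 / 4.67)^1 (full precision, rounded at the end) = 12.53

12.53


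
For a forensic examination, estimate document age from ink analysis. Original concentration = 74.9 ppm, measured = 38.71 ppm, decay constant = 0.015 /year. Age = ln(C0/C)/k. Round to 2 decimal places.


Document age estimation:
C0/C = 74.9 / 38.71 = 1.934901
ln(C0/C) = 0.660056
t = 0.660056 / 0.015 = 44.00 years

44.00


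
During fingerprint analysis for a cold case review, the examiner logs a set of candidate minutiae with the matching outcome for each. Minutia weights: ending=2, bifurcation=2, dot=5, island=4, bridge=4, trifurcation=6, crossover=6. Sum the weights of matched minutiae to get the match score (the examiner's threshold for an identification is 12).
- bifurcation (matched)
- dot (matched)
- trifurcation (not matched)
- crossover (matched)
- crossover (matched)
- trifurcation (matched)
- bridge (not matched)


Weighted minutiae match score:
  bifurcation: matched, +2 (running total 2)
  dot: matched, +5 (running total 7)
  trifurcation: not matched, +0
  crossover: matched, +6 (running total 13)
  crossover: matched, +6 (running total 19)
  trifurcation: matched, +6 (running total 25)
  bridge: not matched, +0
Total score = 25
Threshold = 12; verdict = identification

25


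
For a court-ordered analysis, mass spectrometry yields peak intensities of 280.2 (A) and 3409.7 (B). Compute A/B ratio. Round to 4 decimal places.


Spectral peak ratio:
Peak A = 280.2 counts
Peak B = 3409.7 counts
Ratio = 280.2 / 3409.7 = 0.0822

0.0822


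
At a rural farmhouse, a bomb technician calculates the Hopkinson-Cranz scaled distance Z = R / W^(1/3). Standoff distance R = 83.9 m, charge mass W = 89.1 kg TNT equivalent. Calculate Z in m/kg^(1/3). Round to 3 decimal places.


Scaled distance calculation:
W^(1/3) = 89.1^(1/3) = 4.466417
Z = R / W^(1/3) = 83.9 / 4.466417
Z = 18.785 m/kg^(1/3)

18.785


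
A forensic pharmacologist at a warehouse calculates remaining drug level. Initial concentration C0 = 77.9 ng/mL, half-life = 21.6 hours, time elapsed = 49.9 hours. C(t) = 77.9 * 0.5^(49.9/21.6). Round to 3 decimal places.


Drug concentration decay:
Number of half-lives = t / t_half = 49.9 / 21.6 = 2.310185
Decay factor = 0.5^2.310185 = 0.20163458
C(t) = 77.9 * 0.20163458 = 15.707 ng/mL

15.707


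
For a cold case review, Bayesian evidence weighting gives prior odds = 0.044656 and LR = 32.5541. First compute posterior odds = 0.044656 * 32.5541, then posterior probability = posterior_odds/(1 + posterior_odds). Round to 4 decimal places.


Bayesian evidence evaluation:
Posterior odds = prior_odds * LR = 0.044656 * 32.5541 = 1.453736
Posterior probability = posterior_odds / (1 + posterior_odds)
= 1.453736 / (1 + 1.453736)
= 1.453736 / 2.453736
= 0.5925

0.5925


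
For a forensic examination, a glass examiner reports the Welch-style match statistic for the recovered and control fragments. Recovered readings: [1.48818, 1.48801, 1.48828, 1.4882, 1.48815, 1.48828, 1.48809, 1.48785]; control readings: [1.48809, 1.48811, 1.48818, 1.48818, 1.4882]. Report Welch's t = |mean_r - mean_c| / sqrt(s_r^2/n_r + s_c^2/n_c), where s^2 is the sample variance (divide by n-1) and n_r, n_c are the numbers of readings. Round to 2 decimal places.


Welch's t-criterion for glass RI comparison:
Recovered mean = sum / n_r = 11.90504 / 8 = 1.48813
Control mean = sum / n_c = 7.44076 / 5 = 1.488152
Recovered sample variance s_r^2 = 2.10286e-08
Control sample variance s_c^2 = 2.37e-09
Welch SE (unpooled) = sqrt(s_r^2/n_r + s_c^2/n_c) = sqrt(2.62857e-09 + 4.74e-10) = sqrt(3.10257e-09) = 5.57007e-05
|mean_r - mean_c| = 2.2e-05
t = 2.2e-05 / 5.57007e-05 = 0.39

0.39


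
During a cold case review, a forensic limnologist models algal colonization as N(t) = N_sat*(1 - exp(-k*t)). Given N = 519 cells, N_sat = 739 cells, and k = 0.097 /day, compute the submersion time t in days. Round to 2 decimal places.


PMSI from diatom colonization curve:
N / N_sat = 519 / 739 = 0.7023
1 - N/N_sat = 0.2977
ln(1 - N/N_sat) = -1.211669
t = -ln(1 - N/N_sat) / k = -(-1.211669) / 0.097 = 12.49 days

12.49


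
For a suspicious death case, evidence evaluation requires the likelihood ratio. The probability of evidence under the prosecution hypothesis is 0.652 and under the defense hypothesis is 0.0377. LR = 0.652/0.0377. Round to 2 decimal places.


Likelihood ratio calculation:
LR = P(E|Hp) / P(E|Hd)
LR = 0.652 / 0.0377
LR = 17.29

17.29


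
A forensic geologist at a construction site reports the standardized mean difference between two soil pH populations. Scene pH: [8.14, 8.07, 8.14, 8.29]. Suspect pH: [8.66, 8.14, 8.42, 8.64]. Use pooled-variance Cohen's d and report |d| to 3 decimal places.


Pooled-variance Cohen's d for soil pH comparison:
Scene mean = 32.64 / 4 = 8.16
Suspect mean = 33.86 / 4 = 8.465
Scene sample variance s_s^2 = 0.0086
Suspect sample variance s_c^2 = 0.058767
Pooled variance = ((n_s-1)*s_s^2 + (n_c-1)*s_c^2) / (n_s + n_c - 2) = 0.033683
Pooled SD = sqrt(0.033683) = 0.183529
Mean difference = -0.305
|d| = |-0.305| / 0.183529 = 1.662

1.662


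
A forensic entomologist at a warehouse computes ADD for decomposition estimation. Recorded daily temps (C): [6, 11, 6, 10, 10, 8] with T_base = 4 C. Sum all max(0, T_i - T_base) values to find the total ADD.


Computing ADD day by day:
Day 1: max(0, 6 - 4) = 2
Day 2: max(0, 11 - 4) = 7
Day 3: max(0, 6 - 4) = 2
Day 4: max(0, 10 - 4) = 6
Day 5: max(0, 10 - 4) = 6
Day 6: max(0, 8 - 4) = 4
Total ADD = 27

27


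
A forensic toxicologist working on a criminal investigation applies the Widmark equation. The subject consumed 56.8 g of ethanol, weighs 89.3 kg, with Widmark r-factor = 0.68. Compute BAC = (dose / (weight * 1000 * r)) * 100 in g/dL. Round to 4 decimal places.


Applying the Widmark formula:
BAC = (dose_g / (body_wt * 1000 * r)) * 100
Denominator = 89.3 * 1000 * 0.68 = 60724
BAC = (56.8 / 60724) * 100
BAC = 0.0935 g/dL

0.0935


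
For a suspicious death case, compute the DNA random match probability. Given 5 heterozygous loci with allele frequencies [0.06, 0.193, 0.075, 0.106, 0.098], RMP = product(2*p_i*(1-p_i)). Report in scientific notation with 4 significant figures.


Computing RMP for 5 loci:
Locus 1: 2 * 0.06 * 0.94 = 0.1128
Locus 2: 2 * 0.193 * 0.807 = 0.311502
Locus 3: 2 * 0.075 * 0.925 = 0.13875
Locus 4: 2 * 0.106 * 0.894 = 0.189528
Locus 5: 2 * 0.098 * 0.902 = 0.176792
RMP = 1.634e-04

1.634e-04


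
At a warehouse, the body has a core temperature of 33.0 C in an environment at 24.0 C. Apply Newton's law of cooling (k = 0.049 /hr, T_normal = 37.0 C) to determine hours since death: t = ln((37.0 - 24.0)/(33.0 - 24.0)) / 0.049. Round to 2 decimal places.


Using Newton's law of cooling:
t = ln((T_normal - T_ambient) / (T_body - T_ambient)) / k
T_normal - T_ambient = 13.0
T_body - T_ambient = 9.0
Ratio = 1.444444
ln(ratio) = 0.367724
t = 0.367724 / 0.049 = 7.50 hours

7.50


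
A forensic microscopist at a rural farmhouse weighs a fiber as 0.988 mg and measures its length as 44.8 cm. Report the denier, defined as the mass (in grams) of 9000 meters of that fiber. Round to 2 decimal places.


Denier calculation:
Mass in grams = 0.988 mg / 1000 = 0.000988 g
Length in meters = 44.8 cm / 100 = 0.448 m
Linear density = mass / length = 0.000988 / 0.448 = 0.00220536 g/m
Denier = (g/m) * 9000 = 0.00220536 * 9000 = 19.85

19.85


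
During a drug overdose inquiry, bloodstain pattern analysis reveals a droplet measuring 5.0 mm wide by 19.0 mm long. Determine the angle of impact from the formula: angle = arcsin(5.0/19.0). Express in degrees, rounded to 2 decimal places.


Blood spatter impact angle calculation:
width / length = 5.0 / 19.0 = 0.263158
angle = arcsin(0.263158)
angle = 15.26 degrees

15.26


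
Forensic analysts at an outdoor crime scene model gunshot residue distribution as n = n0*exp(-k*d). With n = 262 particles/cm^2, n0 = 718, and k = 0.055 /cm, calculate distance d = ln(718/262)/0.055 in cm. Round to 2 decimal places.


GSR distance calculation:
n0/n = 718 / 262 = 2.740458
ln(n0/n) = 1.008125
d = 1.008125 / 0.055 = 18.33 cm

18.33


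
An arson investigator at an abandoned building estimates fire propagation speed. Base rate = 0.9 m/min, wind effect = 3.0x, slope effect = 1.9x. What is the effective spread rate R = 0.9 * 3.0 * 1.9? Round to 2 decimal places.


Fire spread rate calculation:
R = R0 * wind_factor * slope_factor
= 0.9 * 3.0 * 1.9
= 2.7 * 1.9
= 5.13 m/min

5.13


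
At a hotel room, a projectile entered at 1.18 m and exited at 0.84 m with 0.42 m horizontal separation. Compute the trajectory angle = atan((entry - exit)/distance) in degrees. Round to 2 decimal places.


Bullet trajectory angle:
Height difference = 1.18 - 0.84 = 0.34 m
angle = atan(0.34 / 0.42)
angle = atan(0.809524)
angle = 38.99 degrees

38.99


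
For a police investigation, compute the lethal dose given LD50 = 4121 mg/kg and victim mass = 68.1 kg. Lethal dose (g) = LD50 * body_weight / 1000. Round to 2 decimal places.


Lethal dose calculation:
Lethal dose = LD50 * body_weight / 1000
= 4121 * 68.1 / 1000
= 280640.1 / 1000
= 280.64 g

280.64


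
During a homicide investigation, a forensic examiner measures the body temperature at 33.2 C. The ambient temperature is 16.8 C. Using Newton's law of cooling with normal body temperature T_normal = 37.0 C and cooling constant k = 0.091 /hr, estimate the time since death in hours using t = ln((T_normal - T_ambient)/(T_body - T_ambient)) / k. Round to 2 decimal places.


Using Newton's law of cooling:
t = ln((T_normal - T_ambient) / (T_body - T_ambient)) / k
T_normal - T_ambient = 20.2
T_body - T_ambient = 16.4
Ratio = 1.231707
ln(ratio) = 0.208401
t = 0.208401 / 0.091 = 2.29 hours

2.29


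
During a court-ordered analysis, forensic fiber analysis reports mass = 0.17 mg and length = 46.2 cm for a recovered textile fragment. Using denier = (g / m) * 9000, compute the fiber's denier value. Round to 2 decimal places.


Denier calculation:
Mass in grams = 0.17 mg / 1000 = 0.00017 g
Length in meters = 46.2 cm / 100 = 0.462 m
Linear density = mass / length = 0.00017 / 0.462 = 0.00036797 g/m
Denier = (g/m) * 9000 = 0.00036797 * 9000 = 3.31

3.31


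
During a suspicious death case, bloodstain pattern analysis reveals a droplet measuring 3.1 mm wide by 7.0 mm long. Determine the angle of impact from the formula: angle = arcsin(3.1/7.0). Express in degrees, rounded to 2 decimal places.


Blood spatter impact angle calculation:
width / length = 3.1 / 7.0 = 0.442857
angle = arcsin(0.442857)
angle = 26.29 degrees

26.29


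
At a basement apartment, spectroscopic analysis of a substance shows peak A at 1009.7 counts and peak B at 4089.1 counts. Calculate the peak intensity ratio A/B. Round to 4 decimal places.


Spectral peak ratio:
Peak A = 1009.7 counts
Peak B = 4089.1 counts
Ratio = 1009.7 / 4089.1 = 0.2469

0.2469


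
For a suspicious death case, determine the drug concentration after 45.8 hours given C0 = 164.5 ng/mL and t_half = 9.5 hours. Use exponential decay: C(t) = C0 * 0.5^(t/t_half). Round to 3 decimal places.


Drug concentration decay:
Number of half-lives = t / t_half = 45.8 / 9.5 = 4.821053
Decay factor = 0.5^4.821053 = 0.03537679
C(t) = 164.5 * 0.03537679 = 5.819 ng/mL

5.819


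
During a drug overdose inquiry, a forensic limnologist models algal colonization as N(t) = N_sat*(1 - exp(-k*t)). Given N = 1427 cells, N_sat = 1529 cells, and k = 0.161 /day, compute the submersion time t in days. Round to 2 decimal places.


PMSI from diatom colonization curve:
N / N_sat = 1427 / 1529 = 0.93329
1 - N/N_sat = 0.06671
ln(1 - N/N_sat) = -2.7074
t = -ln(1 - N/N_sat) / k = -(-2.7074) / 0.161 = 16.82 days

16.82


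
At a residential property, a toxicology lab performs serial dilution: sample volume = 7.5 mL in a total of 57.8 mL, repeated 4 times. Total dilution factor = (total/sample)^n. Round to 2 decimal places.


Dilution factor calculation:
Single dilution = V_total / V_sample = 57.8 / 7.5 ≈ 7.706667
Number of dilutions = 4
Total DF = (57.8 / 7.5)^4 (full precision, rounded at the end) = 3527.49

3527.49


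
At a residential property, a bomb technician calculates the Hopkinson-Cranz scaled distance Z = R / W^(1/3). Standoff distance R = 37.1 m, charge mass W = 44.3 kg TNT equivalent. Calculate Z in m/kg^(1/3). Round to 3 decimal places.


Scaled distance calculation:
W^(1/3) = 44.3^(1/3) = 3.538354
Z = R / W^(1/3) = 37.1 / 3.538354
Z = 10.485 m/kg^(1/3)

10.485


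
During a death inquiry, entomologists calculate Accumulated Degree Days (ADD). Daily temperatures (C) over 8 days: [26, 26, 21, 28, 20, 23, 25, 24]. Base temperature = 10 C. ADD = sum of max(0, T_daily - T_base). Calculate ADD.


Computing ADD day by day:
Day 1: max(0, 26 - 10) = 16
Day 2: max(0, 26 - 10) = 16
Day 3: max(0, 21 - 10) = 11
Day 4: max(0, 28 - 10) = 18
Day 5: max(0, 20 - 10) = 10
Day 6: max(0, 23 - 10) = 13
Day 7: max(0, 25 - 10) = 15
Day 8: max(0, 24 - 10) = 14
Total ADD = 113

113


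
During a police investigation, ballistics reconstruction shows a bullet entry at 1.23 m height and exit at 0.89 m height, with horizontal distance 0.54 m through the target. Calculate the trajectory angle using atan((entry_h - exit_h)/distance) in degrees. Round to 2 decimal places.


Bullet trajectory angle:
Height difference = 1.23 - 0.89 = 0.34 m
angle = atan(0.34 / 0.54)
angle = atan(0.62963)
angle = 32.20 degrees

32.20


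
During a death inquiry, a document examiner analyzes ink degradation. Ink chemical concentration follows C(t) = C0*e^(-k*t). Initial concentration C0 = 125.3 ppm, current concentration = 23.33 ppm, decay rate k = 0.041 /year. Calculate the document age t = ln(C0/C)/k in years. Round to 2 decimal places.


Document age estimation:
C0/C = 125.3 / 23.33 = 5.370767
ln(C0/C) = 1.680971
t = 1.680971 / 0.041 = 41.00 years

41.00


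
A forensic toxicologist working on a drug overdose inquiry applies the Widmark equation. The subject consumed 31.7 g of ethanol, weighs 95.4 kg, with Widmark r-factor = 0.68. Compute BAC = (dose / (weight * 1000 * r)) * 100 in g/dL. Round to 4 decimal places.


Applying the Widmark formula:
BAC = (dose_g / (body_wt * 1000 * r)) * 100
Denominator = 95.4 * 1000 * 0.68 = 64872
BAC = (31.7 / 64872) * 100
BAC = 0.0489 g/dL

0.0489


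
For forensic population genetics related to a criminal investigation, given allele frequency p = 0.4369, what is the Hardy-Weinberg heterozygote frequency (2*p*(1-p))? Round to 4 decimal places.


Hardy-Weinberg heterozygote frequency:
q = 1 - p = 1 - 0.4369 = 0.5631
2pq = 2 * 0.4369 * 0.5631 = 0.4920

0.4920


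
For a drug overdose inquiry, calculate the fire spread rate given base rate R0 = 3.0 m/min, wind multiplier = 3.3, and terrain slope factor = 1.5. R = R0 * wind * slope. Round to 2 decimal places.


Fire spread rate calculation:
R = R0 * wind_factor * slope_factor
= 3.0 * 3.3 * 1.5
= 9.9 * 1.5
= 14.85 m/min

14.85


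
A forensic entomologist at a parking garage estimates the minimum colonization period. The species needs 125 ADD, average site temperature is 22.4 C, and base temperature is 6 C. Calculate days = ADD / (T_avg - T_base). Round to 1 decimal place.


Insect development time:
Effective temperature = avg_temp - T_base = 22.4 - 6 = 16.4 C
Days = ADD / effective_temp = 125 / 16.4 = 7.6 days

7.6


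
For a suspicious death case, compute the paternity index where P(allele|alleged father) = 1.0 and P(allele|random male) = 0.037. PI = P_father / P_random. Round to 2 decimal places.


Paternity Index calculation:
PI = P(allele|father) / P(allele|random)
PI = 1.0 / 0.037
PI = 27.03

27.03


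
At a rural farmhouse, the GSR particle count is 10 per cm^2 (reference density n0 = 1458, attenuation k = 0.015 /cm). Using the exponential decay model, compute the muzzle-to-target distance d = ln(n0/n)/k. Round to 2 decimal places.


GSR distance calculation:
n0/n = 1458 / 10 = 145.8
ln(n0/n) = 4.982236
d = 4.982236 / 0.015 = 332.15 cm

332.15


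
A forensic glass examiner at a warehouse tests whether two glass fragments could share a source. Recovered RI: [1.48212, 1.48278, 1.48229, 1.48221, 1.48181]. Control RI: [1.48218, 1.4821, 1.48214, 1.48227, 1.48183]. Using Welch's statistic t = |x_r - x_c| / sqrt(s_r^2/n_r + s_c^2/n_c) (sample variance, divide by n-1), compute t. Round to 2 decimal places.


Welch's t-criterion for glass RI comparison:
Recovered mean = sum / n_r = 7.41121 / 5 = 1.482242
Control mean = sum / n_c = 7.41052 / 5 = 1.482104
Recovered sample variance s_r^2 = 1.2357e-07
Control sample variance s_c^2 = 2.743e-08
Welch SE (unpooled) = sqrt(s_r^2/n_r + s_c^2/n_c) = sqrt(2.4714e-08 + 5.486e-09) = sqrt(3.02e-08) = 0.000173781
|mean_r - mean_c| = 0.000138
t = 0.000138 / 0.000173781 = 0.79

0.79


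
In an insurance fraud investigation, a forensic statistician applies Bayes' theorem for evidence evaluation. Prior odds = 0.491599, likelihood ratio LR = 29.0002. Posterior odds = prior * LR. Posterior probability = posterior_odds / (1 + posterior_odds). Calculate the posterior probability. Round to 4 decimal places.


Bayesian evidence evaluation:
Posterior odds = prior_odds * LR = 0.491599 * 29.0002 = 14.25647
Posterior probability = posterior_odds / (1 + posterior_odds)
= 14.25647 / (1 + 14.25647)
= 14.25647 / 15.25647
= 0.9345

0.9345


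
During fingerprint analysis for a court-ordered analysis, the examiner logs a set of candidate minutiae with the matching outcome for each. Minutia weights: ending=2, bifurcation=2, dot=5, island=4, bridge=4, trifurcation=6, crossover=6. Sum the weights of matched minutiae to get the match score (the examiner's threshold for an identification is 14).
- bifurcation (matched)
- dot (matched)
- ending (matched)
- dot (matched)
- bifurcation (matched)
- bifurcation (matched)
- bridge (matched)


Weighted minutiae match score:
  bifurcation: matched, +2 (running total 2)
  dot: matched, +5 (running total 7)
  ending: matched, +2 (running total 9)
  dot: matched, +5 (running total 14)
  bifurcation: matched, +2 (running total 16)
  bifurcation: matched, +2 (running total 18)
  bridge: matched, +4 (running total 22)
Total score = 22
Threshold = 14; verdict = identification

22


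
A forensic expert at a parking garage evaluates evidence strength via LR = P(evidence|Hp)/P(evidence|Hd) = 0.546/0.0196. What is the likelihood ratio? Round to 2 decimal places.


Likelihood ratio calculation:
LR = P(E|Hp) / P(E|Hd)
LR = 0.546 / 0.0196
LR = 27.86

27.86


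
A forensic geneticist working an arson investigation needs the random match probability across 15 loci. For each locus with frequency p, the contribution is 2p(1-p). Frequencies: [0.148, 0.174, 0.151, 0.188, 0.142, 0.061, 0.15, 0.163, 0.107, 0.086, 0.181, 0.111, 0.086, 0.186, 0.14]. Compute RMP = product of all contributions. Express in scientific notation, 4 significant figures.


Computing RMP for 15 loci:
Locus 1: 2 * 0.148 * 0.852 = 0.252192
Locus 2: 2 * 0.174 * 0.826 = 0.287448
Locus 3: 2 * 0.151 * 0.849 = 0.256398
Locus 4: 2 * 0.188 * 0.812 = 0.305312
Locus 5: 2 * 0.142 * 0.858 = 0.243672
Locus 6: 2 * 0.061 * 0.939 = 0.114558
Locus 7: 2 * 0.15 * 0.85 = 0.255
Locus 8: 2 * 0.163 * 0.837 = 0.272862
Locus 9: 2 * 0.107 * 0.893 = 0.191102
Locus 10: 2 * 0.086 * 0.914 = 0.157208
Locus 11: 2 * 0.181 * 0.819 = 0.296478
Locus 12: 2 * 0.111 * 0.889 = 0.197358
Locus 13: 2 * 0.086 * 0.914 = 0.157208
Locus 14: 2 * 0.186 * 0.814 = 0.302808
Locus 15: 2 * 0.14 * 0.86 = 0.2408
RMP = 2.221e-10

2.221e-10


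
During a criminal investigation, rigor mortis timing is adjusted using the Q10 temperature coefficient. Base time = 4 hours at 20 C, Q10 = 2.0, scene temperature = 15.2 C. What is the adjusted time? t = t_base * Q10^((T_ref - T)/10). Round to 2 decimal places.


Rigor mortis time adjustment:
Exponent = (T_ref - T_actual) / 10 = (20 - 15.2) / 10 = 0.48
Q10 factor = 2.0^0.48 = 1.39474
t_adjusted = 4 * 1.39474 = 5.58 hours

5.58


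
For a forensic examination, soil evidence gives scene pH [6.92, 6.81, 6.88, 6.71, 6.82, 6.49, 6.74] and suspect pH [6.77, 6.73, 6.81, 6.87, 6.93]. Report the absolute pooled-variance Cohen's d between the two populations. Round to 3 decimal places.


Pooled-variance Cohen's d for soil pH comparison:
Scene mean = 47.37 / 7 = 6.767143
Suspect mean = 34.11 / 5 = 6.822
Scene sample variance s_s^2 = 0.020257
Suspect sample variance s_c^2 = 0.00632
Pooled variance = ((n_s-1)*s_s^2 + (n_c-1)*s_c^2) / (n_s + n_c - 2) = 0.014682
Pooled SD = sqrt(0.014682) = 0.121169
Mean difference = -0.054857
|d| = |-0.054857| / 0.121169 = 0.453

0.453


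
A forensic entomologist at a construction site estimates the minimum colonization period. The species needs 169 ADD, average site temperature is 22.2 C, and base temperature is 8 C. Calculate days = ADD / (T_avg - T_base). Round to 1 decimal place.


Insect development time:
Effective temperature = avg_temp - T_base = 22.2 - 8 = 14.2 C
Days = ADD / effective_temp = 169 / 14.2 = 11.9 days

11.9


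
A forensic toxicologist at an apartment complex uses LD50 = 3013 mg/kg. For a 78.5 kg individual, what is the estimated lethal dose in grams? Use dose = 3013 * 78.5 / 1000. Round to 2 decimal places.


Lethal dose calculation:
Lethal dose = LD50 * body_weight / 1000
= 3013 * 78.5 / 1000
= 236520.5 / 1000
= 236.52 g

236.52


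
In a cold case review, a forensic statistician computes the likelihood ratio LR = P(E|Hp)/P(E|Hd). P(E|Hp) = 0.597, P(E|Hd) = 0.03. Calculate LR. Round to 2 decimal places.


Likelihood ratio calculation:
LR = P(E|Hp) / P(E|Hd)
LR = 0.597 / 0.03
LR = 19.90

19.90


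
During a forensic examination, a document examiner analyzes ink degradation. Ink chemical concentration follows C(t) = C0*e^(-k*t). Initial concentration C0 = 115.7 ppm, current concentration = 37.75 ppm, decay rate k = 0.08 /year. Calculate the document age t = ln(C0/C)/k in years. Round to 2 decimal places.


Document age estimation:
C0/C = 115.7 / 37.75 = 3.064901
ln(C0/C) = 1.120015
t = 1.120015 / 0.08 = 14.00 years

14.00


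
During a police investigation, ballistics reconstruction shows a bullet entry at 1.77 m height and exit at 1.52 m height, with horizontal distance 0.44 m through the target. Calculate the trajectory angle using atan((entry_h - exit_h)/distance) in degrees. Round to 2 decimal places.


Bullet trajectory angle:
Height difference = 1.77 - 1.52 = 0.25 m
angle = atan(0.25 / 0.44)
angle = atan(0.568182)
angle = 29.60 degrees

29.60


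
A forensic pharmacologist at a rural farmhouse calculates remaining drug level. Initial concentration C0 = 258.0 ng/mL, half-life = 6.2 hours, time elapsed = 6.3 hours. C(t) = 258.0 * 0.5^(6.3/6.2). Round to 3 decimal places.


Drug concentration decay:
Number of half-lives = t / t_half = 6.3 / 6.2 = 1.016129
Decay factor = 0.5^1.016129 = 0.49444125
C(t) = 258.0 * 0.49444125 = 127.566 ng/mL

127.566


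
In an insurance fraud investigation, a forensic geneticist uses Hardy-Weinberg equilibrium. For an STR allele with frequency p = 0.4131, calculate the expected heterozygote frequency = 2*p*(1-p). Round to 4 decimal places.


Hardy-Weinberg heterozygote frequency:
q = 1 - p = 1 - 0.4131 = 0.5869
2pq = 2 * 0.4131 * 0.5869 = 0.4849

0.4849


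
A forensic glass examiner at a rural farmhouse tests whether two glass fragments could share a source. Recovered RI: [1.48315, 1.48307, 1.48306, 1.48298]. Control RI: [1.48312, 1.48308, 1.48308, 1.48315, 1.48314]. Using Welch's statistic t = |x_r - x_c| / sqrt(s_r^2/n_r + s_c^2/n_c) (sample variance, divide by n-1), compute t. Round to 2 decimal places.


Welch's t-criterion for glass RI comparison:
Recovered mean = sum / n_r = 5.93226 / 4 = 1.483065
Control mean = sum / n_c = 7.41557 / 5 = 1.483114
Recovered sample variance s_r^2 = 4.83333e-09
Control sample variance s_c^2 = 1.08e-09
Welch SE (unpooled) = sqrt(s_r^2/n_r + s_c^2/n_c) = sqrt(1.20833e-09 + 2.16e-10) = sqrt(1.42433e-09) = 3.77403e-05
|mean_r - mean_c| = 4.9e-05
t = 4.9e-05 / 3.77403e-05 = 1.30

1.30


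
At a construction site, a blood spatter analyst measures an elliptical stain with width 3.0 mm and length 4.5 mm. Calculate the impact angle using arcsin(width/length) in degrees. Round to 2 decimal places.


Blood spatter impact angle calculation:
width / length = 3.0 / 4.5 = 0.666667
angle = arcsin(0.666667)
angle = 41.81 degrees

41.81


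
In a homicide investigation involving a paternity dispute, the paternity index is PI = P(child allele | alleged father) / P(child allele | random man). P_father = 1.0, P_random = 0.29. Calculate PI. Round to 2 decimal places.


Paternity Index calculation:
PI = P(allele|father) / P(allele|random)
PI = 1.0 / 0.29
PI = 3.45

3.45
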